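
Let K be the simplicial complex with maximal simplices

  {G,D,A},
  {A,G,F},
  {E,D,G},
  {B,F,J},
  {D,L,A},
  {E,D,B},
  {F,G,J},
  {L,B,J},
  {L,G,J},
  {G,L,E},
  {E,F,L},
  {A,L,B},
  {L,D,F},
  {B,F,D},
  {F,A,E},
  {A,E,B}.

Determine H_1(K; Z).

H_1 ≅ Z^2.

K has 8 vertices, 24 edges, 16 triangles.
rank ∂_1 = 7, rank ∂_2 = 15 ⇒ b_1 = 24 − 7 − 15 = 2; all invariant factors of ∂_2 are 1 so no torsion. So H_1 ≅ Z^2.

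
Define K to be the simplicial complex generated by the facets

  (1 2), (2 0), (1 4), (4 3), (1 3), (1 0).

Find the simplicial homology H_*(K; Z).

K has 5 vertices, 6 edges.
rank ∂_0 = 0, rank ∂_1 = 4 ⇒ b_0 = 5 − 0 − 4 = 1; all invariant factors of ∂_1 are 1 so no torsion. So H_0 ≅ Z.
rank ∂_1 = 4, rank ∂_2 = 0 ⇒ b_1 = 6 − 4 − 0 = 2. So H_1 ≅ Z^2.

H_0 = Z,  H_1 = Z^2.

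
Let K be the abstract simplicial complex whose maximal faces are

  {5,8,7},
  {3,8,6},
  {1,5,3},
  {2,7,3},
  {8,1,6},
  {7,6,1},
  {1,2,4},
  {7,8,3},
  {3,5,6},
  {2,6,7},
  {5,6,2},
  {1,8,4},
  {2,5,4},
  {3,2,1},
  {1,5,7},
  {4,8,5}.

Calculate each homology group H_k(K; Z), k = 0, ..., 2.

H_0 = Z,  H_1 = Z^2,  H_2 = Z.

Order the vertices as 1 < 2 < 3 < 4 < 5 < 6 < 7 < 8. Listing each simplex with vertices in this order, K has dimension 2 with simplices:

  0-simplices (8): [1], [2], [3], [4], [5], [6], [7], [8]
  1-simplices (24): (24 of them)
  2-simplices (16): [1,2,3], [1,2,4], [1,3,5], [1,4,8], [1,5,7], [1,6,7], [1,6,8], [2,3,7], [2,4,5], [2,5,6], [2,6,7], [3,5,6], [3,6,8], [3,7,8], [4,5,8], [5,7,8]

so the chain groups are C_0 ≅ Z^8, C_1 ≅ Z^24, C_2 ≅ Z^16.

∂_1: C_1 → C_0 maps an edge to its endpoints' difference, ∂[p,q] = q − p.
This gives a 8×24 integer matrix of rank 7; reducing to Smith normal form yields diagonal entries (1,1,1,1,1,1,1).

∂_2: C_2 → C_1 maps a triangle to the signed sum of its edges. For instance
  ∂[1,6,8] = [6,8] − [1,8] + [1,6],
  ∂[2,4,5] = [4,5] − [2,5] + [2,4].
The resulting 24×16 matrix has rank 15, and its Smith normal form has invariant factors (1,1,1,1,1,1,1,1,1,1,1,1,1,1,1).

Computing H_k = (kernel of ∂_k) / (image of ∂_{k+1}):

  H_0: rank C_0 − rank ∂_1 = 8 − 7 = 1, and the invariant factors of ∂_1 are all 1, so H_0 ≅ Z.
  H_1: rank ker ∂_1 − rank ∂_2 = (24 − 7) − 15 = 2, and the invariant factors of ∂_2 are all 1, so H_1 ≅ Z^2.
  H_2: rank ker ∂_2 − rank ∂_3 = (16 − 15) − 0 = 1, and there is no ∂_3, so H_2 ≅ Z.

(K is a triangulation of the torus T^2.)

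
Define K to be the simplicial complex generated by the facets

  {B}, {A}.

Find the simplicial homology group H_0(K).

H_0 = Z^2.

We work with the vertex ordering A < B. The simplices of K, each written with vertices in increasing order, are:

  0-simplices (2): A, B

so the chain groups are C_0 ≅ Z^2.

Reading off H_k = ker ∂_k / im ∂_{k+1}:

  H_0: rank C_0 − rank ∂_1 = 2 − 0 = 2, and there is no ∂_1, so H_0 = Z^2.

(K is a triangulation of a set of 2 points.)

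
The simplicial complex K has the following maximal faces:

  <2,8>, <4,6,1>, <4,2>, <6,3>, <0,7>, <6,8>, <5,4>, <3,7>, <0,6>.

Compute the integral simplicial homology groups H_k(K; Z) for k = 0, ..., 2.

H_0 ≅ Z,  H_1 ≅ Z^2,  H_2 = 0.

Order the vertices as 0 < 1 < 2 < 3 < 4 < 5 < 6 < 7 < 8. Listing each simplex with vertices in this order, K has dimension 2 with simplices:

  0-simplices (9): [0], [1], [2], [3], [4], [5], [6], [7], [8]
  1-simplices (11): [0,6], [0,7], [1,4], [1,6], [2,4], [2,8], [3,6], [3,7], [4,5], [4,6], [6,8]
  2-simplices (1): [1,4,6]

so the chain groups are C_0 ≅ Z^9, C_1 ≅ Z^11, C_2 ≅ Z^1.

∂_1: C_1 → C_0 maps an edge to its endpoints' difference, ∂[p,q] = q − p. For instance
  ∂[1,6] = [6] − [1].
The 9×11 boundary matrix has rank 8 and Smith normal form diag(1,1,1,1,1,1,1,1).

Boundary ∂_2: C_2 → C_1 acts by ∂[p,q,r] = [q,r] − [p,r] + [p,q]. For instance
  ∂[1,4,6] = [4,6] − [1,6] + [1,4].
This gives a 11×1 integer matrix of rank 1; reducing to Smith normal form yields diagonal entries (1).

Reading off H_k = ker ∂_k / im ∂_{k+1}:

  H_0: rank C_0 − rank ∂_1 = 9 − 8 = 1, and the invariant factors of ∂_1 are all 1, so H_0 ≅ Z.
  H_1: rank ker ∂_1 − rank ∂_2 = (11 − 8) − 1 = 2, and the invariant factors of ∂_2 are all 1, so H_1 ≅ Z^2.
  H_2: rank ker ∂_2 − rank ∂_3 = (1 − 1) − 0 = 0, and there is no ∂_3, so H_2 ≅ 0.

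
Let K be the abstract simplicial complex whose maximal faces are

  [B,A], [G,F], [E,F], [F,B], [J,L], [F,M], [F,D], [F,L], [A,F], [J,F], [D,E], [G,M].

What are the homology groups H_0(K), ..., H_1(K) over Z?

Fix the vertex order A < B < D < E < F < G < J < L < M and write every simplex with vertices in increasing order. Then dim K = 1 and the simplices of K are:

  0-simplices (9): A, B, D, E, F, G, J, L, M
  1-simplices (12): AB, AF, BF, DE, DF, EF, FG, FJ, FL, FM, GM, JL

Hence C_0 ≅ Z^9, C_1 ≅ Z^12.

The boundary map ∂_1: C_1 → C_0 is given by ∂[p,q] = [q] − [p]. For instance
  ∂DE = E − D.
This gives a 9×12 integer matrix of rank 8; reducing to Smith normal form yields diagonal entries (1,1,1,1,1,1,1,1).

Computing H_k = (kernel of ∂_k) / (image of ∂_{k+1}):

  H_0: rank C_0 − rank ∂_1 = 9 − 8 = 1, and the invariant factors of ∂_1 are all 1, so H_0 ≅ Z.
  H_1: rank ker ∂_1 − rank ∂_2 = (12 − 8) − 0 = 4, and there is no ∂_2, so H_1 ≅ Z^4.

H_0 ≅ Z,  H_1 ≅ Z^4.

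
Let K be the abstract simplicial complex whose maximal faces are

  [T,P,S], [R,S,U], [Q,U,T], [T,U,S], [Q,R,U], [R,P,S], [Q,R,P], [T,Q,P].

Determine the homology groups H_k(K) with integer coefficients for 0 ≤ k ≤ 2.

We work with the vertex ordering P < Q < R < S < T < U. The simplices of K, each written with vertices in increasing order, are:

  0-simplices (6): P, Q, R, S, T, U
  1-simplices (12): PQ, PR, PS, PT, QR, QT, QU, RS, RU, ST, SU, TU
  2-simplices (8): PQR, PQT, PRS, PST, QRU, QTU, RSU, STU

giving chain groups C_0 ≅ Z^6, C_1 ≅ Z^12, C_2 ≅ Z^8.

Boundary ∂_1: C_1 → C_0 is given by ∂[p,q] = [q] − [p].
As a 6×12 matrix over Z this has rank 5, with invariant factors (1,1,1,1,1).

Boundary ∂_2: C_2 → C_1 sends each 2-simplex [p,q,r] to [q,r] − [p,r] + [p,q]. For instance
  ∂PST = ST − PT + PS,
  ∂QRU = RU − QU + QR.
The 12×8 boundary matrix has rank 7 and Smith normal form diag(1,1,1,1,1,1,1).

From H_k ≅ ker(∂_k) / im(∂_{k+1}) we obtain:

  H_0: rank C_0 − rank ∂_1 = 6 − 5 = 1, and the invariant factors of ∂_1 are all 1, so H_0 ≅ Z.
  H_1: rank ker ∂_1 − rank ∂_2 = (12 − 5) − 7 = 0, and the invariant factors of ∂_2 are all 1, so H_1 ≅ 0.
  H_2: rank ker ∂_2 − rank ∂_3 = (8 − 7) − 0 = 1, and there is no ∂_3, so H_2 ≅ Z.

As a check, the Euler characteristic is 6 − 12 + 8 = 2, which agrees with 1 − 0 + 1 = 2.

H_0 = Z,  H_1 = 0,  H_2 = Z.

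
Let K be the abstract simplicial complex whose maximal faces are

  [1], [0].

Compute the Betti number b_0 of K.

b_0 = 2.

Take the total order 0 < 1 on the vertex set. Then K (dimension 0) consists of the simplices:

  0-simplices (2): [0], [1]

giving chain groups C_0 ≅ Z^2.

Computing H_k = (kernel of ∂_k) / (image of ∂_{k+1}):

  H_0: rank C_0 − rank ∂_1 = 2 − 0 = 2, and there is no ∂_1, so H_0 ≅ Z^2.

Hence the Betti numbers are b_0 = 2.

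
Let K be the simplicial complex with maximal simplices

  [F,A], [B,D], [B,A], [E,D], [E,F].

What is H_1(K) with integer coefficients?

Fix the vertex order A < B < D < E < F and write every simplex with vertices in increasing order. Then dim K = 1 and the simplices of K are:

  0-simplices (5): A, B, D, E, F
  1-simplices (5): AB, AF, BD, DE, EF

so the chain groups are C_0 ≅ Z^5, C_1 ≅ Z^5.

Boundary ∂_1: C_1 → C_0 sends each edge [p,q] (with p < q) to q − p. For instance
  ∂AB = B − A.
As a 5×5 matrix over Z this has rank 4, with invariant factors (1,1,1,1).

Reading off H_k = ker ∂_k / im ∂_{k+1}:

  H_1: rank ker ∂_1 − rank ∂_2 = (5 − 4) − 0 = 1, and there is no ∂_2, so H_1 ≅ Z.

H_1 = Z.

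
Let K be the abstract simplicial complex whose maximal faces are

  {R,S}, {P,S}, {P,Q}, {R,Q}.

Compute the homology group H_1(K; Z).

H_1 ≅ Z.

K has 4 vertices, 4 edges.
rank ∂_1 = 3, rank ∂_2 = 0 ⇒ b_1 = 4 − 3 − 0 = 1. So H_1 = Z.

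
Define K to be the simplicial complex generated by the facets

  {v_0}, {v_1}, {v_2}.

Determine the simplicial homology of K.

H_0 ≅ Z^3.

K has 3 vertices.
rank ∂_0 = 0, rank ∂_1 = 0 ⇒ b_0 = 3 − 0 − 0 = 3. So H_0 ≅ Z^3.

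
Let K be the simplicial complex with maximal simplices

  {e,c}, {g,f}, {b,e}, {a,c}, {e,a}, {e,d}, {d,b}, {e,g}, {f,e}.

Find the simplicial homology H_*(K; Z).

H_0 = Z,  H_1 = Z^3.

We work with the vertex ordering a < b < c < d < e < f < g. The simplices of K, each written with vertices in increasing order, are:

  0-simplices (7): a, b, c, d, e, f, g
  1-simplices (9): ac, ae, bd, be, ce, de, ef, eg, fg

so the chain groups are C_0 ≅ Z^7, C_1 ≅ Z^9.

The boundary map ∂_1: C_1 → C_0 maps an edge to its endpoints' difference, ∂[p,q] = q − p.
The resulting 7×9 matrix has rank 6, and its Smith normal form has invariant factors (1,1,1,1,1,1).

Reading off H_k = ker ∂_k / im ∂_{k+1}:

  H_0: rank C_0 − rank ∂_1 = 7 − 6 = 1, and the invariant factors of ∂_1 are all 1, so H_0 = Z.
  H_1: rank ker ∂_1 − rank ∂_2 = (9 − 6) − 0 = 3, and there is no ∂_2, so H_1 = Z^3.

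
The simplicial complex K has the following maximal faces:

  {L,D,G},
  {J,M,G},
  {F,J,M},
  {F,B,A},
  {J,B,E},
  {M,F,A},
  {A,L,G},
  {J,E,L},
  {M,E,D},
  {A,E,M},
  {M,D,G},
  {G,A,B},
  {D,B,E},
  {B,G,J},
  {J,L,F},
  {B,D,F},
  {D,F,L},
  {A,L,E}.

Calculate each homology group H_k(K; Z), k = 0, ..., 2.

We work with the vertex ordering A < B < D < E < F < G < J < L < M. The simplices of K, each written with vertices in increasing order, are:

  0-simplices (9): A, B, D, E, F, G, J, L, M
  1-simplices (27): AB, AE, AF, AG, AL, AM, BD, BE, BF, BG, BJ, DE, DF, DG, DL, DM, EJ, EL, EM, FJ, FL, FM, GJ, GL, GM, JL, JM
  2-simplices (18): ABF, ABG, AEL, AEM, AFM, AGL, BDE, BDF, BEJ, BGJ, DEM, DFL, DGL, DGM, EJL, FJL, FJM, GJM

giving chain groups C_0 ≅ Z^9, C_1 ≅ Z^27, C_2 ≅ Z^18.

Boundary ∂_1: C_1 → C_0 is given by ∂[p,q] = [q] − [p].
As a 9×27 matrix over Z this has rank 8, with invariant factors (1,1,1,1,1,1,1,1).

∂_2: C_2 → C_1 maps a triangle to the signed sum of its edges. For instance
  ∂BDF = DF − BF + BD,
  ∂BEJ = EJ − BJ + BE.
The resulting 27×18 matrix has rank 17, and its Smith normal form has invariant factors (1,1,1,1,1,1,1,1,1,1,1,1,1,1,1,1,1).

Computing H_k = (kernel of ∂_k) / (image of ∂_{k+1}):

  H_0: rank C_0 − rank ∂_1 = 9 − 8 = 1, and the invariant factors of ∂_1 are all 1, so H_0 ≅ Z.
  H_1: rank ker ∂_1 − rank ∂_2 = (27 − 8) − 17 = 2, and the invariant factors of ∂_2 are all 1, so H_1 ≅ Z^2.
  H_2: rank ker ∂_2 − rank ∂_3 = (18 − 17) − 0 = 1, and there is no ∂_3, so H_2 ≅ Z.

(K is a triangulation of the torus T^2.)

H_0 = Z,  H_1 = Z^2,  H_2 = Z.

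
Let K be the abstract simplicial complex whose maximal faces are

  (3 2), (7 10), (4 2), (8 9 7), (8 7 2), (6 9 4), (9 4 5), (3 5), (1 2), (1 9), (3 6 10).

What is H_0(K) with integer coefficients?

We work with the vertex ordering 1 < 2 < 3 < 4 < 5 < 6 < 7 < 8 < 9 < 10. The simplices of K, each written with vertices in increasing order, are:

  0-simplices (10): [1], [2], [3], [4], [5], [6], [7], [8], [9], [10]
  1-simplices (19): [1,2], [1,9], [2,3], [2,4], [2,7], [2,8], [3,5], [3,6], [3,10], [4,5], [4,6], [4,9], [5,9], [6,9], [6,10], [7,8], [7,9], [7,10], [8,9]
  2-simplices (5): [2,7,8], [3,6,10], [4,5,9], [4,6,9], [7,8,9]

giving chain groups C_0 ≅ Z^10, C_1 ≅ Z^19, C_2 ≅ Z^5.

The boundary map ∂_1: C_1 → C_0 sends each edge [p,q] (with p < q) to q − p. For instance
  ∂[8,9] = [9] − [8].
This gives a 10×19 integer matrix of rank 9; reducing to Smith normal form yields diagonal entries (1,1,1,1,1,1,1,1,1).

∂_2: C_2 → C_1 acts by ∂[p,q,r] = [q,r] − [p,r] + [p,q]. For instance
  ∂[7,8,9] = [8,9] − [7,9] + [7,8],
  ∂[3,6,10] = [6,10] − [3,10] + [3,6].
As a 19×5 matrix over Z this has rank 5, with invariant factors (1,1,1,1,1).

Now H_k = ker ∂_k / im ∂_{k+1}, so:

  H_0: rank C_0 − rank ∂_1 = 10 − 9 = 1, and the invariant factors of ∂_1 are all 1, so H_0 = Z.

H_0 ≅ Z.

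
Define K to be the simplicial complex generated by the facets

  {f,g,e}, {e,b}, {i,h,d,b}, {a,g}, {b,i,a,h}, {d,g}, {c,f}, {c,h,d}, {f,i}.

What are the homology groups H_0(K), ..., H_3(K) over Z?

We work with the vertex ordering a < b < c < d < e < f < g < h < i. The simplices of K, each written with vertices in increasing order, are:

  0-simplices (9): a, b, c, d, e, f, g, h, i
  1-simplices (19): ab, ag, ah, ai, bd, be, bh, bi, cd, cf, ch, dg, dh, di, ef, eg, fg, fi, hi
  2-simplices (9): abh, abi, ahi, bdh, bdi, bhi, cdh, dhi, efg
  3-simplices (2): abhi, bdhi

so the chain groups are C_0 ≅ Z^9, C_1 ≅ Z^19, C_2 ≅ Z^9, C_3 ≅ Z^2.

Boundary ∂_1: C_1 → C_0 sends each edge [p,q] (with p < q) to q − p. For instance
  ∂ch = h − c.
The 9×19 boundary matrix has rank 8 and Smith normal form diag(1,1,1,1,1,1,1,1).

The boundary map ∂_2: C_2 → C_1 sends each 2-simplex [p,q,r] to [q,r] − [p,r] + [p,q]. For instance
  ∂bdh = dh − bh + bd,
  ∂ahi = hi − ai + ah.
The resulting 19×9 matrix has rank 7, and its Smith normal form has invariant factors (1,1,1,1,1,1,1).

The boundary map ∂_3: C_3 → C_2 sends each 3-simplex σ to the alternating sum Σ_i (−1)^i (σ with its i-th vertex removed). For instance
  ∂abhi = bhi − ahi + abi − abh,
  ∂bdhi = dhi − bhi + bdi − bdh.
This gives a 9×2 integer matrix of rank 2; reducing to Smith normal form yields diagonal entries (1,1).

From H_k ≅ ker(∂_k) / im(∂_{k+1}) we obtain:

  H_0: rank C_0 − rank ∂_1 = 9 − 8 = 1, and the invariant factors of ∂_1 are all 1, so H_0 ≅ Z.
  H_1: rank ker ∂_1 − rank ∂_2 = (19 − 8) − 7 = 4, and the invariant factors of ∂_2 are all 1, so H_1 ≅ Z^4.
  H_2: rank ker ∂_2 − rank ∂_3 = (9 − 7) − 2 = 0, and the invariant factors of ∂_3 are all 1, so H_2 ≅ 0.
  H_3: rank ker ∂_3 − rank ∂_4 = (2 − 2) − 0 = 0, and there is no ∂_4, so H_3 ≅ 0.

As a check, the Euler characteristic is 9 − 19 + 9 − 2 = -3, which agrees with 1 − 4 + 0 − 0 = -3.

H_0 ≅ Z,  H_1 ≅ Z^4,  H_2 = 0,  H_3 = 0.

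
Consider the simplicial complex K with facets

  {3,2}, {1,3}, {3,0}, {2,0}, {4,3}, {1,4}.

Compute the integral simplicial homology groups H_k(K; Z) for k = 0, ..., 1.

H_0 = Z,  H_1 = Z^2.

Order the vertices as 0 < 1 < 2 < 3 < 4. Listing each simplex with vertices in this order, K has dimension 1 with simplices:

  0-simplices (5): [0], [1], [2], [3], [4]
  1-simplices (6): [0,2], [0,3], [1,3], [1,4], [2,3], [3,4]

Hence C_0 ≅ Z^5, C_1 ≅ Z^6.

The boundary map ∂_1: C_1 → C_0 is given by ∂[p,q] = [q] − [p]. For instance
  ∂[3,4] = [4] − [3].
As a 5×6 matrix over Z this has rank 4, with invariant factors (1,1,1,1).

Now H_k = ker ∂_k / im ∂_{k+1}, so:

  H_0: rank C_0 − rank ∂_1 = 5 − 4 = 1, and the invariant factors of ∂_1 are all 1, so H_0 ≅ Z.
  H_1: rank ker ∂_1 − rank ∂_2 = (6 − 4) − 0 = 2, and there is no ∂_2, so H_1 ≅ Z^2.

As a check, the Euler characteristic is 5 − 6 = -1, which agrees with 1 − 2 = -1.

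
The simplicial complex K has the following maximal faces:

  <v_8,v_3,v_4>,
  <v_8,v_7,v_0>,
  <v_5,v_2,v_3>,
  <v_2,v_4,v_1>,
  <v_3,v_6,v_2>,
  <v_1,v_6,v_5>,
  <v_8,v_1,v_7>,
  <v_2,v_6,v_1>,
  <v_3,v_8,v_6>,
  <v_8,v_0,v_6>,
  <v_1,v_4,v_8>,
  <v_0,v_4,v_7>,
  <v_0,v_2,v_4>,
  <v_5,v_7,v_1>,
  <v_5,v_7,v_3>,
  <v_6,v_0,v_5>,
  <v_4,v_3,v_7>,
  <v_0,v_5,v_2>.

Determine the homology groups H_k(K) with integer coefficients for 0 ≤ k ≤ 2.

Order the vertices as v_0 < v_1 < v_2 < v_3 < v_4 < v_5 < v_6 < v_7 < v_8. Listing each simplex with vertices in this order, K has dimension 2 with simplices:

  0-simplices (9): [v_0], [v_1], [v_2], [v_3], [v_4], [v_5], [v_6], [v_7], [v_8]
  1-simplices (27): (27 of them)
  2-simplices (18): (18 of them)

so the chain groups are C_0 ≅ Z^9, C_1 ≅ Z^27, C_2 ≅ Z^18.

Boundary ∂_1: C_1 → C_0 maps an edge to its endpoints' difference, ∂[p,q] = q − p.
This gives a 9×27 integer matrix of rank 8; reducing to Smith normal form yields diagonal entries (1,1,1,1,1,1,1,1).

∂_2: C_2 → C_1 sends each 2-simplex [p,q,r] to [q,r] − [p,r] + [p,q]. For instance
  ∂[v_0,v_6,v_8] = [v_6,v_8] − [v_0,v_8] + [v_0,v_6],
  ∂[v_1,v_4,v_8] = [v_4,v_8] − [v_1,v_8] + [v_1,v_4].
As a 27×18 matrix over Z this has rank 18, with invariant factors (1,1,1,1,1,1,1,1,1,1,1,1,1,1,1,1,1,2).

From H_k ≅ ker(∂_k) / im(∂_{k+1}) we obtain:

  H_0: rank C_0 − rank ∂_1 = 9 − 8 = 1, and the invariant factors of ∂_1 are all 1, so H_0 = Z.
  H_1: rank ker ∂_1 − rank ∂_2 = (27 − 8) − 18 = 1, and ∂_2 has invariant factor 2 > 1, so H_1 = Z ⊕ Z/2Z.
  H_2: rank ker ∂_2 − rank ∂_3 = (18 − 18) − 0 = 0, and there is no ∂_3, so H_2 = 0.

(K is a triangulation of the Klein bottle.)

H_0 ≅ Z,  H_1 ≅ Z ⊕ Z/2Z,  H_2 = 0.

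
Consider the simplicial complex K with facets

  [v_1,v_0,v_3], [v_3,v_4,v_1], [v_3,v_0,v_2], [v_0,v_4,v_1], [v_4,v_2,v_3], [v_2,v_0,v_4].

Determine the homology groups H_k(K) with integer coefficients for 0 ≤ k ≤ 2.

Order the vertices as v_0 < v_1 < v_2 < v_3 < v_4. Listing each simplex with vertices in this order, K has dimension 2 with simplices:

  0-simplices (5): [v_0], [v_1], [v_2], [v_3], [v_4]
  1-simplices (9): [v_0,v_1], [v_0,v_2], [v_0,v_3], [v_0,v_4], [v_1,v_3], [v_1,v_4], [v_2,v_3], [v_2,v_4], [v_3,v_4]
  2-simplices (6): [v_0,v_1,v_3], [v_0,v_1,v_4], [v_0,v_2,v_3], [v_0,v_2,v_4], [v_1,v_3,v_4], [v_2,v_3,v_4]

Hence C_0 ≅ Z^5, C_1 ≅ Z^9, C_2 ≅ Z^6.

∂_1: C_1 → C_0 sends each edge [p,q] (with p < q) to q − p. For instance
  ∂[v_0,v_3] = [v_3] − [v_0].
This gives a 5×9 integer matrix of rank 4; reducing to Smith normal form yields diagonal entries (1,1,1,1).

Boundary ∂_2: C_2 → C_1 maps a triangle to the signed sum of its edges. For instance
  ∂[v_1,v_3,v_4] = [v_3,v_4] − [v_1,v_4] + [v_1,v_3],
  ∂[v_0,v_1,v_4] = [v_1,v_4] − [v_0,v_4] + [v_0,v_1].
This gives a 9×6 integer matrix of rank 5; reducing to Smith normal form yields diagonal entries (1,1,1,1,1).

Computing H_k = (kernel of ∂_k) / (image of ∂_{k+1}):

  H_0: rank C_0 − rank ∂_1 = 5 − 4 = 1, and the invariant factors of ∂_1 are all 1, so H_0 = Z.
  H_1: rank ker ∂_1 − rank ∂_2 = (9 − 4) − 5 = 0, and the invariant factors of ∂_2 are all 1, so H_1 = 0.
  H_2: rank ker ∂_2 − rank ∂_3 = (6 − 5) − 0 = 1, and there is no ∂_3, so H_2 = Z.

H_0 = Z,  H_1 = 0,  H_2 = Z.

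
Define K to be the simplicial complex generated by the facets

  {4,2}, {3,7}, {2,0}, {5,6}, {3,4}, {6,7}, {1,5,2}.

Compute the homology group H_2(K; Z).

K has 8 vertices, 9 edges, 1 triangle.
rank ∂_2 = 1, rank ∂_3 = 0 ⇒ b_2 = 1 − 1 − 0 = 0. So H_2 ≅ 0.

H_2 ≅ 0.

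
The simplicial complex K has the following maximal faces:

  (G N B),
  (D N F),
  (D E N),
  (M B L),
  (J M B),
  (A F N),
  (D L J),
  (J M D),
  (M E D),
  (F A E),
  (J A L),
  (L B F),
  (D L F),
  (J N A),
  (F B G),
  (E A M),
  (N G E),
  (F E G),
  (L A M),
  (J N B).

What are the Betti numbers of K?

b_0 = 1, b_1 = 1, b_2 = 0.

Take the total order A < B < D < E < F < G < J < L < M < N on the vertex set. Then K (dimension 2) consists of the simplices:

  0-simplices (10): A, B, D, E, F, G, J, L, M, N
  1-simplices (30): AE, AF, AJ, AL, AM, AN, BF, BG, BJ, BL, BM, BN, DE, DF, DJ, DL, DM, DN, EF, EG, EM, EN, FG, FL, FN, GN, JL, JM, JN, LM
  2-simplices (20): AEF, AEM, AFN, AJL, AJN, ALM, BFG, BFL, BGN, BJM, BJN, BLM, DEM, DEN, DFL, DFN, DJL, DJM, EFG, EGN

so the chain groups are C_0 ≅ Z^10, C_1 ≅ Z^30, C_2 ≅ Z^20.

The boundary map ∂_1: C_1 → C_0 sends each edge [p,q] (with p < q) to q − p. For instance
  ∂EN = N − E.
The 10×30 boundary matrix has rank 9 and Smith normal form diag(1,1,1,1,1,1,1,1,1).

The boundary map ∂_2: C_2 → C_1 sends each 2-simplex [p,q,r] to [q,r] − [p,r] + [p,q]. For instance
  ∂EFG = FG − EG + EF,
  ∂ALM = LM − AM + AL.
The resulting 30×20 matrix has rank 20, and its Smith normal form has invariant factors (1,1,1,1,1,1,1,1,1,1,1,1,1,1,1,1,1,1,1,2).

Reading off H_k = ker ∂_k / im ∂_{k+1}:

  H_0: rank C_0 − rank ∂_1 = 10 − 9 = 1, and the invariant factors of ∂_1 are all 1, so H_0 = Z.
  H_1: rank ker ∂_1 − rank ∂_2 = (30 − 9) − 20 = 1, and ∂_2 has invariant factor 2 > 1, so H_1 = Z ⊕ Z/2.
  H_2: rank ker ∂_2 − rank ∂_3 = (20 − 20) − 0 = 0, and there is no ∂_3, so H_2 = 0.

As a check, the Euler characteristic is 10 − 30 + 20 = 0, which agrees with 1 − 1 + 0 = 0.

Hence the Betti numbers are b_0 = 1, b_1 = 1, b_2 = 0.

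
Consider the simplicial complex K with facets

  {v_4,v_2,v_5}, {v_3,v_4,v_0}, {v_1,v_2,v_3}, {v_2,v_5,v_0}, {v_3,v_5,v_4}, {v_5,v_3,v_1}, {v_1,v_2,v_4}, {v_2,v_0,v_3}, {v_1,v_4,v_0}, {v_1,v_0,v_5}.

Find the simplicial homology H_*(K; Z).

H_0 ≅ Z,  H_1 ≅ Z/2,  H_2 = 0.

Order the vertices as v_0 < v_1 < v_2 < v_3 < v_4 < v_5. Listing each simplex with vertices in this order, K has dimension 2 with simplices:

  0-simplices (6): [v_0], [v_1], [v_2], [v_3], [v_4], [v_5]
  1-simplices (15): (15 of them)
  2-simplices (10): [v_0,v_1,v_4], [v_0,v_1,v_5], [v_0,v_2,v_3], [v_0,v_2,v_5], [v_0,v_3,v_4], [v_1,v_2,v_3], [v_1,v_2,v_4], [v_1,v_3,v_5], [v_2,v_4,v_5], [v_3,v_4,v_5]

giving chain groups C_0 ≅ Z^6, C_1 ≅ Z^15, C_2 ≅ Z^10.

∂_1: C_1 → C_0 is given by ∂[p,q] = [q] − [p]. For instance
  ∂[v_2,v_5] = [v_5] − [v_2].
The resulting 6×15 matrix has rank 5, and its Smith normal form has invariant factors (1,1,1,1,1).

The boundary map ∂_2: C_2 → C_1 maps a triangle to the signed sum of its edges. For instance
  ∂[v_1,v_2,v_4] = [v_2,v_4] − [v_1,v_4] + [v_1,v_2],
  ∂[v_0,v_3,v_4] = [v_3,v_4] − [v_0,v_4] + [v_0,v_3].
The resulting 15×10 matrix has rank 10, and its Smith normal form has invariant factors (1,1,1,1,1,1,1,1,1,2).

From H_k ≅ ker(∂_k) / im(∂_{k+1}) we obtain:

  H_0: rank C_0 − rank ∂_1 = 6 − 5 = 1, and the invariant factors of ∂_1 are all 1, so H_0 = Z.
  H_1: rank ker ∂_1 − rank ∂_2 = (15 − 5) − 10 = 0, and ∂_2 has invariant factor 2 > 1, so H_1 = Z/2.
  H_2: rank ker ∂_2 − rank ∂_3 = (10 − 10) − 0 = 0, and there is no ∂_3, so H_2 = 0.

As a check, the Euler characteristic is 6 − 15 + 10 = 1, which agrees with 1 − 0 + 0 = 1.
(K is a triangulation of the real projective plane RP^2.)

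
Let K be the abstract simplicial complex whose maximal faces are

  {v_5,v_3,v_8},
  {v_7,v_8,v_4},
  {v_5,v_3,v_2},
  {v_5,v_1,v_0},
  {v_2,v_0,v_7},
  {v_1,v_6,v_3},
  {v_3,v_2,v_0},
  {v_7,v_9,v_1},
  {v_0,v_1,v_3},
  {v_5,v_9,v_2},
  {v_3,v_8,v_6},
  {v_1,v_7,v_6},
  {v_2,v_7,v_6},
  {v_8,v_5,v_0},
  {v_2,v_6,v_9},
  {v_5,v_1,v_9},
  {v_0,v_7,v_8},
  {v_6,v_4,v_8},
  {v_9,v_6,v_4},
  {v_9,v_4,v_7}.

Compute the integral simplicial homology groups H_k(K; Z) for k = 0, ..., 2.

H_0 ≅ Z,  H_1 ≅ Z ⊕ Z_2,  H_2 = 0.

Take the total order v_0 < v_1 < v_2 < v_3 < v_4 < v_5 < v_6 < v_7 < v_8 < v_9 on the vertex set. Then K (dimension 2) consists of the simplices:

  0-simplices (10): [v_0], [v_1], [v_2], [v_3], [v_4], [v_5], [v_6], [v_7], [v_8], [v_9]
  1-simplices (30): (30 of them)
  2-simplices (20): (20 of them)

so the chain groups are C_0 ≅ Z^10, C_1 ≅ Z^30, C_2 ≅ Z^20.

∂_1: C_1 → C_0 sends each edge [p,q] (with p < q) to q − p.
The 10×30 boundary matrix has rank 9 and Smith normal form diag(1,1,1,1,1,1,1,1,1).

∂_2: C_2 → C_1 maps a triangle to the signed sum of its edges. For instance
  ∂[v_4,v_7,v_8] = [v_7,v_8] − [v_4,v_8] + [v_4,v_7],
  ∂[v_1,v_6,v_7] = [v_6,v_7] − [v_1,v_7] + [v_1,v_6].
The 30×20 boundary matrix has rank 20 and Smith normal form diag(1,1,1,1,1,1,1,1,1,1,1,1,1,1,1,1,1,1,1,2).

Now H_k = ker ∂_k / im ∂_{k+1}, so:

  H_0: rank C_0 − rank ∂_1 = 10 − 9 = 1, and the invariant factors of ∂_1 are all 1, so H_0 = Z.
  H_1: rank ker ∂_1 − rank ∂_2 = (30 − 9) − 20 = 1, and ∂_2 has invariant factor 2 > 1, so H_1 = Z ⊕ Z_2.
  H_2: rank ker ∂_2 − rank ∂_3 = (20 − 20) − 0 = 0, and there is no ∂_3, so H_2 = 0.

(K is a triangulation of the Klein bottle.)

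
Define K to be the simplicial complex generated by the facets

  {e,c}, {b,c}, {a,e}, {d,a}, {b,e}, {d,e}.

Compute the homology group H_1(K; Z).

Take the total order a < b < c < d < e on the vertex set. Then K (dimension 1) consists of the simplices:

  0-simplices (5): a, b, c, d, e
  1-simplices (6): ad, ae, bc, be, ce, de

giving chain groups C_0 ≅ Z^5, C_1 ≅ Z^6.

∂_1: C_1 → C_0 sends each edge [p,q] (with p < q) to q − p.
The resulting 5×6 matrix has rank 4, and its Smith normal form has invariant factors (1,1,1,1).

Reading off H_k = ker ∂_k / im ∂_{k+1}:

  H_1: rank ker ∂_1 − rank ∂_2 = (6 − 4) − 0 = 2, and there is no ∂_2, so H_1 = Z^2.

(K is a triangulation of a wedge of 2 circles.)

H_1 ≅ Z^2.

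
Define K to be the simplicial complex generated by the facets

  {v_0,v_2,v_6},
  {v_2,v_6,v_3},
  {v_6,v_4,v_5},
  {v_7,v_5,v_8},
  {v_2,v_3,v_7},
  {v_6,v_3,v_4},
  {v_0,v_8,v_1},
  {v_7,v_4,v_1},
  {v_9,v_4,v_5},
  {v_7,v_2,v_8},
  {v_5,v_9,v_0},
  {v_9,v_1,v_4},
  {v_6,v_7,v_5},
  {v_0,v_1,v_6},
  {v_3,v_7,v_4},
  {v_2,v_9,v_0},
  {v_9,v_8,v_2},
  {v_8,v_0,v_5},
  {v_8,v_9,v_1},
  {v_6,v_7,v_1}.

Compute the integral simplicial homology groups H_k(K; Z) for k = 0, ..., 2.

H_0 = Z,  H_1 = Z ⊕ Z/2,  H_2 = 0.

Fix the vertex order v_0 < v_1 < v_2 < v_3 < v_4 < v_5 < v_6 < v_7 < v_8 < v_9 and write every simplex with vertices in increasing order. Then dim K = 2 and the simplices of K are:

  0-simplices (10): [v_0], [v_1], [v_2], [v_3], [v_4], [v_5], [v_6], [v_7], [v_8], [v_9]
  1-simplices (30): (30 of them)
  2-simplices (20): (20 of them)

so the chain groups are C_0 ≅ Z^10, C_1 ≅ Z^30, C_2 ≅ Z^20.

∂_1: C_1 → C_0 sends each edge [p,q] (with p < q) to q − p. For instance
  ∂[v_1,v_8] = [v_8] − [v_1].
The 10×30 boundary matrix has rank 9 and Smith normal form diag(1,1,1,1,1,1,1,1,1).

∂_2: C_2 → C_1 acts by ∂[p,q,r] = [q,r] − [p,r] + [p,q]. For instance
  ∂[v_3,v_4,v_7] = [v_4,v_7] − [v_3,v_7] + [v_3,v_4],
  ∂[v_5,v_6,v_7] = [v_6,v_7] − [v_5,v_7] + [v_5,v_6].
The resulting 30×20 matrix has rank 20, and its Smith normal form has invariant factors (1,1,1,1,1,1,1,1,1,1,1,1,1,1,1,1,1,1,1,2).

From H_k ≅ ker(∂_k) / im(∂_{k+1}) we obtain:

  H_0: rank C_0 − rank ∂_1 = 10 − 9 = 1, and the invariant factors of ∂_1 are all 1, so H_0 ≅ Z.
  H_1: rank ker ∂_1 − rank ∂_2 = (30 − 9) − 20 = 1, and ∂_2 has invariant factor 2 > 1, so H_1 ≅ Z ⊕ Z/2.
  H_2: rank ker ∂_2 − rank ∂_3 = (20 − 20) − 0 = 0, and there is no ∂_3, so H_2 ≅ 0.

(K is a triangulation of the Klein bottle.)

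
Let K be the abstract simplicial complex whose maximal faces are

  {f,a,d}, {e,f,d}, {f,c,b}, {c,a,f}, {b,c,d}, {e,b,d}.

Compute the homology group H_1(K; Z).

H_1 ≅ Z.

Order the vertices as a < b < c < d < e < f. Listing each simplex with vertices in this order, K has dimension 2 with simplices:

  0-simplices (6): a, b, c, d, e, f
  1-simplices (12): ac, ad, af, bc, bd, be, bf, cd, cf, de, df, ef
  2-simplices (6): acf, adf, bcd, bcf, bde, def

giving chain groups C_0 ≅ Z^6, C_1 ≅ Z^12, C_2 ≅ Z^6.

Boundary ∂_1: C_1 → C_0 is given by ∂[p,q] = [q] − [p].
As a 6×12 matrix over Z this has rank 5, with invariant factors (1,1,1,1,1).

The boundary map ∂_2: C_2 → C_1 acts by ∂[p,q,r] = [q,r] − [p,r] + [p,q]. For instance
  ∂bcd = cd − bd + bc,
  ∂adf = df − af + ad.
As a 12×6 matrix over Z this has rank 6, with invariant factors (1,1,1,1,1,1).

From H_k ≅ ker(∂_k) / im(∂_{k+1}) we obtain:

  H_1: rank ker ∂_1 − rank ∂_2 = (12 − 5) − 6 = 1, and the invariant factors of ∂_2 are all 1, so H_1 = Z.

(K is a triangulation of the cylinder S^1 x I.)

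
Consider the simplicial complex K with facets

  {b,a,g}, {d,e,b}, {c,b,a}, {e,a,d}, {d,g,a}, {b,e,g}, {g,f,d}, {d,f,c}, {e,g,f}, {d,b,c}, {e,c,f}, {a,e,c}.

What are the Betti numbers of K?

b_0 = 1, b_1 = 0, b_2 = 0.

Order the vertices as a < b < c < d < e < f < g. Listing each simplex with vertices in this order, K has dimension 2 with simplices:

  0-simplices (7): a, b, c, d, e, f, g
  1-simplices (18): ab, ac, ad, ae, ag, bc, bd, be, bg, cd, ce, cf, de, df, dg, ef, eg, fg
  2-simplices (12): abc, abg, ace, ade, adg, bcd, bde, beg, cdf, cef, dfg, efg

Hence C_0 ≅ Z^7, C_1 ≅ Z^18, C_2 ≅ Z^12.

∂_1: C_1 → C_0 is given by ∂[p,q] = [q] − [p].
The resulting 7×18 matrix has rank 6, and its Smith normal form has invariant factors (1,1,1,1,1,1).

The boundary map ∂_2: C_2 → C_1 acts by ∂[p,q,r] = [q,r] − [p,r] + [p,q]. For instance
  ∂bcd = cd − bd + bc,
  ∂cdf = df − cf + cd.
As a 18×12 matrix over Z this has rank 12, with invariant factors (1,1,1,1,1,1,1,1,1,1,1,2).

From H_k ≅ ker(∂_k) / im(∂_{k+1}) we obtain:

  H_0: rank C_0 − rank ∂_1 = 7 − 6 = 1, and the invariant factors of ∂_1 are all 1, so H_0 ≅ Z.
  H_1: rank ker ∂_1 − rank ∂_2 = (18 − 6) − 12 = 0, and ∂_2 has invariant factor 2 > 1, so H_1 ≅ Z/2.
  H_2: rank ker ∂_2 − rank ∂_3 = (12 − 12) − 0 = 0, and there is no ∂_3, so H_2 ≅ 0.

(K is a triangulation of the real projective plane RP^2.)

Hence the Betti numbers are b_0 = 1, b_1 = 0, b_2 = 0.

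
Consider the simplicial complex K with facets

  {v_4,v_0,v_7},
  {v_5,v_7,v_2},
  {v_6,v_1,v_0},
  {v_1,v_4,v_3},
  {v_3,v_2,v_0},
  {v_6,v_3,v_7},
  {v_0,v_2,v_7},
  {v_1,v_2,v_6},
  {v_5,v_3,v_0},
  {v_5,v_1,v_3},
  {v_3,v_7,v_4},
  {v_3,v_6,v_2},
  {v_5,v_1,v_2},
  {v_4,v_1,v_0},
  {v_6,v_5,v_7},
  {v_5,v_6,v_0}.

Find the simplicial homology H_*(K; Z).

H_0 = Z,  H_1 = Z^2,  H_2 = Z.

Order the vertices as v_0 < v_1 < v_2 < v_3 < v_4 < v_5 < v_6 < v_7. Listing each simplex with vertices in this order, K has dimension 2 with simplices:

  0-simplices (8): [v_0], [v_1], [v_2], [v_3], [v_4], [v_5], [v_6], [v_7]
  1-simplices (24): (24 of them)
  2-simplices (16): (16 of them)

giving chain groups C_0 ≅ Z^8, C_1 ≅ Z^24, C_2 ≅ Z^16.

Boundary ∂_1: C_1 → C_0 sends each edge [p,q] (with p < q) to q − p. For instance
  ∂[v_3,v_6] = [v_6] − [v_3].
As a 8×24 matrix over Z this has rank 7, with invariant factors (1,1,1,1,1,1,1).

The boundary map ∂_2: C_2 → C_1 acts by ∂[p,q,r] = [q,r] − [p,r] + [p,q]. For instance
  ∂[v_1,v_3,v_5] = [v_3,v_5] − [v_1,v_5] + [v_1,v_3],
  ∂[v_0,v_4,v_7] = [v_4,v_7] − [v_0,v_7] + [v_0,v_4].
The resulting 24×16 matrix has rank 15, and its Smith normal form has invariant factors (1,1,1,1,1,1,1,1,1,1,1,1,1,1,1).

From H_k ≅ ker(∂_k) / im(∂_{k+1}) we obtain:

  H_0: rank C_0 − rank ∂_1 = 8 − 7 = 1, and the invariant factors of ∂_1 are all 1, so H_0 = Z.
  H_1: rank ker ∂_1 − rank ∂_2 = (24 − 7) − 15 = 2, and the invariant factors of ∂_2 are all 1, so H_1 = Z^2.
  H_2: rank ker ∂_2 − rank ∂_3 = (16 − 15) − 0 = 1, and there is no ∂_3, so H_2 = Z.

As a check, the Euler characteristic is 8 − 24 + 16 = 0, which agrees with 1 − 2 + 1 = 0.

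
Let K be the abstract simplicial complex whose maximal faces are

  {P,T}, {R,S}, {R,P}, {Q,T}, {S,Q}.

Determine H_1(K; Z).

We work with the vertex ordering P < Q < R < S < T. The simplices of K, each written with vertices in increasing order, are:

  0-simplices (5): P, Q, R, S, T
  1-simplices (5): PR, PT, QS, QT, RS

Hence C_0 ≅ Z^5, C_1 ≅ Z^5.

∂_1: C_1 → C_0 is given by ∂[p,q] = [q] − [p].
This gives a 5×5 integer matrix of rank 4; reducing to Smith normal form yields diagonal entries (1,1,1,1).

Now H_k = ker ∂_k / im ∂_{k+1}, so:

  H_1: rank ker ∂_1 − rank ∂_2 = (5 − 4) − 0 = 1, and there is no ∂_2, so H_1 ≅ Z.

H_1 ≅ Z.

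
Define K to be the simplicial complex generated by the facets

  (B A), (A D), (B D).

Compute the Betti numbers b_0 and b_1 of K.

Order the vertices as A < B < D. Listing each simplex with vertices in this order, K has dimension 1 with simplices:

  0-simplices (3): A, B, D
  1-simplices (3): AB, AD, BD

so the chain groups are C_0 ≅ Z^3, C_1 ≅ Z^3.

The boundary map ∂_1: C_1 → C_0 sends each edge [p,q] (with p < q) to q − p. For instance
  ∂AD = D − A.
The 3×3 boundary matrix has rank 2 and Smith normal form diag(1,1).

Reading off H_k = ker ∂_k / im ∂_{k+1}:

  H_0: rank C_0 − rank ∂_1 = 3 − 2 = 1, and the invariant factors of ∂_1 are all 1, so H_0 ≅ Z.
  H_1: rank ker ∂_1 − rank ∂_2 = (3 − 2) − 0 = 1, and there is no ∂_2, so H_1 ≅ Z.

As a check, the Euler characteristic is 3 − 3 = 0, which agrees with 1 − 1 = 0.
(K is a triangulation of the circle S^1.)

Hence the Betti numbers are b_0 = 1, b_1 = 1.

b_0 = 1, b_1 = 1.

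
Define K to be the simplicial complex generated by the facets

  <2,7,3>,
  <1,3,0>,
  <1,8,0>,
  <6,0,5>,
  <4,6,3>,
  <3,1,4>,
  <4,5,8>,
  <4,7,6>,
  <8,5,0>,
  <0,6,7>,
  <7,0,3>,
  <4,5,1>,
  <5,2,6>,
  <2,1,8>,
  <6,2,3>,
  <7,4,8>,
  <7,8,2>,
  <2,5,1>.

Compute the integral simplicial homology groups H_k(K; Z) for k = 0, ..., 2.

K has 9 vertices, 27 edges, 18 triangles.
rank ∂_0 = 0, rank ∂_1 = 8 ⇒ b_0 = 9 − 0 − 8 = 1; all invariant factors of ∂_1 are 1 so no torsion. So H_0 = Z.
rank ∂_1 = 8, rank ∂_2 = 18 ⇒ b_1 = 27 − 8 − 18 = 1; ∂_2 has invariant factor(s) [2] giving torsion. So H_1 = Z ⊕ Z_2.
rank ∂_2 = 18, rank ∂_3 = 0 ⇒ b_2 = 18 − 18 − 0 = 0. So H_2 = 0.

H_0 ≅ Z,  H_1 ≅ Z ⊕ Z_2,  H_2 = 0.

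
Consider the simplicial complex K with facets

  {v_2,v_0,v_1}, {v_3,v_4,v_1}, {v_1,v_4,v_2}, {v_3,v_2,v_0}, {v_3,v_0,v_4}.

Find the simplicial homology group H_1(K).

Fix the vertex order v_0 < v_1 < v_2 < v_3 < v_4 and write every simplex with vertices in increasing order. Then dim K = 2 and the simplices of K are:

  0-simplices (5): [v_0], [v_1], [v_2], [v_3], [v_4]
  1-simplices (10): [v_0,v_1], [v_0,v_2], [v_0,v_3], [v_0,v_4], [v_1,v_2], [v_1,v_3], [v_1,v_4], [v_2,v_3], [v_2,v_4], [v_3,v_4]
  2-simplices (5): [v_0,v_1,v_2], [v_0,v_2,v_3], [v_0,v_3,v_4], [v_1,v_2,v_4], [v_1,v_3,v_4]

so the chain groups are C_0 ≅ Z^5, C_1 ≅ Z^10, C_2 ≅ Z^5.

Boundary ∂_1: C_1 → C_0 is given by ∂[p,q] = [q] − [p]. For instance
  ∂[v_3,v_4] = [v_4] − [v_3].
The resulting 5×10 matrix has rank 4, and its Smith normal form has invariant factors (1,1,1,1).

Boundary ∂_2: C_2 → C_1 acts by ∂[p,q,r] = [q,r] − [p,r] + [p,q]. For instance
  ∂[v_1,v_3,v_4] = [v_3,v_4] − [v_1,v_4] + [v_1,v_3],
  ∂[v_0,v_2,v_3] = [v_2,v_3] − [v_0,v_3] + [v_0,v_2].
This gives a 10×5 integer matrix of rank 5; reducing to Smith normal form yields diagonal entries (1,1,1,1,1).

Reading off H_k = ker ∂_k / im ∂_{k+1}:

  H_1: rank ker ∂_1 − rank ∂_2 = (10 − 4) − 5 = 1, and the invariant factors of ∂_2 are all 1, so H_1 = Z.

H_1 = Z.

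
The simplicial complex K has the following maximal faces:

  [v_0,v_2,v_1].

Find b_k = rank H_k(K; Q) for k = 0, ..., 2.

Order the vertices as v_0 < v_1 < v_2. Listing each simplex with vertices in this order, K has dimension 2 with simplices:

  0-simplices (3): [v_0], [v_1], [v_2]
  1-simplices (3): [v_0,v_1], [v_0,v_2], [v_1,v_2]
  2-simplices (1): [v_0,v_1,v_2]

giving chain groups C_0 ≅ Z^3, C_1 ≅ Z^3, C_2 ≅ Z^1.

∂_1: C_1 → C_0 sends each edge [p,q] (with p < q) to q − p. For instance
  ∂[v_0,v_1] = [v_1] − [v_0].
This gives a 3×3 integer matrix of rank 2; reducing to Smith normal form yields diagonal entries (1,1).

∂_2: C_2 → C_1 maps a triangle to the signed sum of its edges. For instance
  ∂[v_0,v_1,v_2] = [v_1,v_2] − [v_0,v_2] + [v_0,v_1].
This gives a 3×1 integer matrix of rank 1; reducing to Smith normal form yields diagonal entries (1).

Reading off H_k = ker ∂_k / im ∂_{k+1}:

  H_0: rank C_0 − rank ∂_1 = 3 − 2 = 1, and the invariant factors of ∂_1 are all 1, so H_0 ≅ Z.
  H_1: rank ker ∂_1 − rank ∂_2 = (3 − 2) − 1 = 0, and the invariant factors of ∂_2 are all 1, so H_1 ≅ 0.
  H_2: rank ker ∂_2 − rank ∂_3 = (1 − 1) − 0 = 0, and there is no ∂_3, so H_2 ≅ 0.

Hence the Betti numbers are b_0 = 1, b_1 = 0, b_2 = 0.

b_0 = 1, b_1 = 0, b_2 = 0.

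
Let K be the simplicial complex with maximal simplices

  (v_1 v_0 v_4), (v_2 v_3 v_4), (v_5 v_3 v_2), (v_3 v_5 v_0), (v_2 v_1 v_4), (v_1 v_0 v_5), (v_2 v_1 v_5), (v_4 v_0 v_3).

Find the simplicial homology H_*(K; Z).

We work with the vertex ordering v_0 < v_1 < v_2 < v_3 < v_4 < v_5. The simplices of K, each written with vertices in increasing order, are:

  0-simplices (6): [v_0], [v_1], [v_2], [v_3], [v_4], [v_5]
  1-simplices (12): [v_0,v_1], [v_0,v_3], [v_0,v_4], [v_0,v_5], [v_1,v_2], [v_1,v_4], [v_1,v_5], [v_2,v_3], [v_2,v_4], [v_2,v_5], [v_3,v_4], [v_3,v_5]
  2-simplices (8): [v_0,v_1,v_4], [v_0,v_1,v_5], [v_0,v_3,v_4], [v_0,v_3,v_5], [v_1,v_2,v_4], [v_1,v_2,v_5], [v_2,v_3,v_4], [v_2,v_3,v_5]

Hence C_0 ≅ Z^6, C_1 ≅ Z^12, C_2 ≅ Z^8.

The boundary map ∂_1: C_1 → C_0 sends each edge [p,q] (with p < q) to q − p. For instance
  ∂[v_1,v_4] = [v_4] − [v_1].
The 6×12 boundary matrix has rank 5 and Smith normal form diag(1,1,1,1,1).

The boundary map ∂_2: C_2 → C_1 maps a triangle to the signed sum of its edges. For instance
  ∂[v_1,v_2,v_5] = [v_2,v_5] − [v_1,v_5] + [v_1,v_2],
  ∂[v_0,v_3,v_5] = [v_3,v_5] − [v_0,v_5] + [v_0,v_3].
The 12×8 boundary matrix has rank 7 and Smith normal form diag(1,1,1,1,1,1,1).

Reading off H_k = ker ∂_k / im ∂_{k+1}:

  H_0: rank C_0 − rank ∂_1 = 6 − 5 = 1, and the invariant factors of ∂_1 are all 1, so H_0 = Z.
  H_1: rank ker ∂_1 − rank ∂_2 = (12 − 5) − 7 = 0, and the invariant factors of ∂_2 are all 1, so H_1 = 0.
  H_2: rank ker ∂_2 − rank ∂_3 = (8 − 7) − 0 = 1, and there is no ∂_3, so H_2 = Z.

H_0 = Z,  H_1 = 0,  H_2 = Z.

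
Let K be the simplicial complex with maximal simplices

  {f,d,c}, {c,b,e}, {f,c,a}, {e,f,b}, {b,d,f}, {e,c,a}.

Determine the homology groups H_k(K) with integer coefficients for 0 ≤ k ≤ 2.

Take the total order a < b < c < d < e < f on the vertex set. Then K (dimension 2) consists of the simplices:

  0-simplices (6): a, b, c, d, e, f
  1-simplices (12): ac, ae, af, bc, bd, be, bf, cd, ce, cf, df, ef
  2-simplices (6): ace, acf, bce, bdf, bef, cdf

giving chain groups C_0 ≅ Z^6, C_1 ≅ Z^12, C_2 ≅ Z^6.

The boundary map ∂_1: C_1 → C_0 sends each edge [p,q] (with p < q) to q − p.
The 6×12 boundary matrix has rank 5 and Smith normal form diag(1,1,1,1,1).

The boundary map ∂_2: C_2 → C_1 sends each 2-simplex [p,q,r] to [q,r] − [p,r] + [p,q]. For instance
  ∂acf = cf − af + ac,
  ∂bce = ce − be + bc.
The 12×6 boundary matrix has rank 6 and Smith normal form diag(1,1,1,1,1,1).

Now H_k = ker ∂_k / im ∂_{k+1}, so:

  H_0: rank C_0 − rank ∂_1 = 6 − 5 = 1, and the invariant factors of ∂_1 are all 1, so H_0 ≅ Z.
  H_1: rank ker ∂_1 − rank ∂_2 = (12 − 5) − 6 = 1, and the invariant factors of ∂_2 are all 1, so H_1 ≅ Z.
  H_2: rank ker ∂_2 − rank ∂_3 = (6 − 6) − 0 = 0, and there is no ∂_3, so H_2 ≅ 0.

H_0 ≅ Z,  H_1 ≅ Z,  H_2 = 0.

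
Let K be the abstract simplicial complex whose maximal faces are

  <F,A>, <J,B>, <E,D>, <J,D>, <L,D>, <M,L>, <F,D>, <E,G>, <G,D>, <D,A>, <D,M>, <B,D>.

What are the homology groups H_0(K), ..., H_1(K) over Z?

H_0 ≅ Z,  H_1 ≅ Z^4.

Order the vertices as A < B < D < E < F < G < J < L < M. Listing each simplex with vertices in this order, K has dimension 1 with simplices:

  0-simplices (9): A, B, D, E, F, G, J, L, M
  1-simplices (12): AD, AF, BD, BJ, DE, DF, DG, DJ, DL, DM, EG, LM

giving chain groups C_0 ≅ Z^9, C_1 ≅ Z^12.

∂_1: C_1 → C_0 is given by ∂[p,q] = [q] − [p].
The resulting 9×12 matrix has rank 8, and its Smith normal form has invariant factors (1,1,1,1,1,1,1,1).

Computing H_k = (kernel of ∂_k) / (image of ∂_{k+1}):

  H_0: rank C_0 − rank ∂_1 = 9 − 8 = 1, and the invariant factors of ∂_1 are all 1, so H_0 ≅ Z.
  H_1: rank ker ∂_1 − rank ∂_2 = (12 − 8) − 0 = 4, and there is no ∂_2, so H_1 ≅ Z^4.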